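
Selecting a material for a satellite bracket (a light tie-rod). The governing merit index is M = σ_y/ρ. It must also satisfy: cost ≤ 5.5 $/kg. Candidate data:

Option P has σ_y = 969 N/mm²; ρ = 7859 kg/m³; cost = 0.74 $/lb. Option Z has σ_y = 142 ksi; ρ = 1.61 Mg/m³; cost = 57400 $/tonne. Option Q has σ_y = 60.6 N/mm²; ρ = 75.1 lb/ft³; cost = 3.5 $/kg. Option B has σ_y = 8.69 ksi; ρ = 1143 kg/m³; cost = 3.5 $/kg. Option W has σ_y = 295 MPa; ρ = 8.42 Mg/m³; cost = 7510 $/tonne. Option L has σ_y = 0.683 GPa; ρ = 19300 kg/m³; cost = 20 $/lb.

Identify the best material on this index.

option P

Screen on constraints: cost ≤ 5.5 $/kg. Survivors: option P, option Q, option B.
In SI units:
  option P: σ_y = 969.0 MPa, ρ = 7859 kg/m³
  option Q: σ_y = 60.60 MPa, ρ = 1203 kg/m³
  option B: σ_y = 59.92 MPa, ρ = 1143 kg/m³
  option P: M = 123 kN·m/kg
  option B: M = 52.4 kN·m/kg
  option Q: M = 50.4 kN·m/kg
Option P ranks first.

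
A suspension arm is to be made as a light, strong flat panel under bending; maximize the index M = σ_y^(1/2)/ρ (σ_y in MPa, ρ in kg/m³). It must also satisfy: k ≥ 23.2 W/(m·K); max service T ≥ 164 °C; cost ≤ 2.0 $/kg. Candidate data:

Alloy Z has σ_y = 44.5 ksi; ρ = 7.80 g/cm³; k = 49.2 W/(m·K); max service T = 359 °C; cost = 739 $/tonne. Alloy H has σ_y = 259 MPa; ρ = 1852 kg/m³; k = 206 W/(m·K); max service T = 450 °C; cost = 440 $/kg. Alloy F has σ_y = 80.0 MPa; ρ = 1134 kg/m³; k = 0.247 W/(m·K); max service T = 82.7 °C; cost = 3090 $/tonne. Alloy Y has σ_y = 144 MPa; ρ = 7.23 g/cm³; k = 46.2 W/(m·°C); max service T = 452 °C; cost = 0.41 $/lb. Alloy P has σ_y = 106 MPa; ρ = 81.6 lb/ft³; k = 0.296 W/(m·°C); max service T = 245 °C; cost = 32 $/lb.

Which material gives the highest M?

alloy Z

Screen on constraints: k ≥ 23.2 W/(m·K); max service T ≥ 164 °C; cost ≤ 2.0 $/kg. Survivors: alloy Z, alloy Y.
Normalizing units and computing the index:
  alloy Z: σ_y = 306.8 MPa, ρ = 7800 kg/m³
  alloy Y: σ_y = 144.0 MPa, ρ = 7230 kg/m³
  alloy Z: M = 2.25×10⁻³
  alloy Y: M = 1.66×10⁻³
Alloy Z has the largest M.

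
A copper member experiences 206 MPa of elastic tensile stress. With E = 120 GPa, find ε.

ε = σ/E = 206 / 120000 = 1.72×10⁻³.

1.72×10⁻³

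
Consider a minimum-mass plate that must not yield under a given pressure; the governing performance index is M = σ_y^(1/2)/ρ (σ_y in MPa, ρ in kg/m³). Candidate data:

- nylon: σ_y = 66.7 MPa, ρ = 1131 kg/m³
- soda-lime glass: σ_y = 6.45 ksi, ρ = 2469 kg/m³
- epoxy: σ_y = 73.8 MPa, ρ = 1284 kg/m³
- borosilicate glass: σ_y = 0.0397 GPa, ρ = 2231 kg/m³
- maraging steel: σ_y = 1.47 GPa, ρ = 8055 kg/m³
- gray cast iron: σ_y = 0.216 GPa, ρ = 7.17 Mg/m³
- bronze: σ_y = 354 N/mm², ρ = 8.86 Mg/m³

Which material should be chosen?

In SI units:
  nylon: σ_y = 66.70 MPa, ρ = 1131 kg/m³
  soda-lime glass: σ_y = 44.47 MPa, ρ = 2469 kg/m³
  epoxy: σ_y = 73.80 MPa, ρ = 1284 kg/m³
  borosilicate glass: σ_y = 39.70 MPa, ρ = 2231 kg/m³
  maraging steel: σ_y = 1470 MPa, ρ = 8055 kg/m³
  gray cast iron: σ_y = 216.0 MPa, ρ = 7170 kg/m³
  bronze: σ_y = 354.0 MPa, ρ = 8860 kg/m³
  nylon: M = 7.22×10⁻³
  epoxy: M = 6.69×10⁻³
  maraging steel: M = 4.76×10⁻³
  borosilicate glass: M = 2.82×10⁻³
  soda-lime glass: M = 2.70×10⁻³
  bronze: M = 2.12×10⁻³
  gray cast iron: M = 2.05×10⁻³
The maximum is for nylon.

nylon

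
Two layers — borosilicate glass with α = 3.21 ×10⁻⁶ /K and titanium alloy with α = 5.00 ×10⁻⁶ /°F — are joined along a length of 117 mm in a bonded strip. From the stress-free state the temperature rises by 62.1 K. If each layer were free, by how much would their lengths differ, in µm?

titanium alloy: α = 5.00×10⁻⁶/°F × 9/5 = 9.00×10⁻⁶/K.
Δα = |3.21 − 9.00|×10⁻⁶/K = 5.79×10⁻⁶/K.
ΔL_mismatch = Δα·L·ΔT = 5.79×10⁻⁶ × 117.0 mm × 62.1 K = 42.1 µm.

42.1 µm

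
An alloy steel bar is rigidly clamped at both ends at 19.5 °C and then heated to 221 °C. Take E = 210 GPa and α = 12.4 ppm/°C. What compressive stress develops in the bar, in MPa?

ΔT = 201.5 K. Constrained thermal stress σ = E·α·ΔT = 210.0×10³ MPa × 12.4×10⁻⁶ × 201.5 = 525 MPa (compressive).

525 MPa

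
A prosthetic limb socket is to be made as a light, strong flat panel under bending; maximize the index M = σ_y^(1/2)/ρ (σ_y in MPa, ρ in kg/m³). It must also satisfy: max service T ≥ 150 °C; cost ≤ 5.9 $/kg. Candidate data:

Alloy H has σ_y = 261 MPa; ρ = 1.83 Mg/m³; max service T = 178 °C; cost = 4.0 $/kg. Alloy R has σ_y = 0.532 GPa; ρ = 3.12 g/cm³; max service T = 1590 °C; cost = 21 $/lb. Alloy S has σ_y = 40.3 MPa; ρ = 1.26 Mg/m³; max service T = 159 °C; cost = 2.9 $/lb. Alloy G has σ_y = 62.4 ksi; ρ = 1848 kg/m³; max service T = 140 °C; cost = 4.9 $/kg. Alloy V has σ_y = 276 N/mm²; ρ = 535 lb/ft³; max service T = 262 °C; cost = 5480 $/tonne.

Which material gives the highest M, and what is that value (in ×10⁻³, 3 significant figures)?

Screen on constraints: max service T ≥ 150 °C; cost ≤ 5.9 $/kg. Survivors: alloy H, alloy V.
After converting to SI:
  alloy H: σ_y = 261.0 MPa, ρ = 1830 kg/m³
  alloy V: σ_y = 276.0 MPa, ρ = 8570 kg/m³
  alloy H: M = 8.83×10⁻³
  alloy V: M = 1.94×10⁻³
The maximum is for alloy H.

alloy H, M = 8.83×10⁻³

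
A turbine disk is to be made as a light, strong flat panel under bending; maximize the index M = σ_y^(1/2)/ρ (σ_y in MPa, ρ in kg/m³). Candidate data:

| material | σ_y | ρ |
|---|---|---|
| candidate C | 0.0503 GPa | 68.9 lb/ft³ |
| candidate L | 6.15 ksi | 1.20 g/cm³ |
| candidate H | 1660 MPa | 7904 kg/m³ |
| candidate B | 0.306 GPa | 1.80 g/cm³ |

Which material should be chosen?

candidate B

Normalizing units and computing the index:
  candidate C: σ_y = 50.30 MPa, ρ = 1104 kg/m³
  candidate L: σ_y = 42.40 MPa, ρ = 1200 kg/m³
  candidate H: σ_y = 1660 MPa, ρ = 7904 kg/m³
  candidate B: σ_y = 306.0 MPa, ρ = 1800 kg/m³
  candidate B: M = 9.72×10⁻³
  candidate C: M = 6.43×10⁻³
  candidate L: M = 5.43×10⁻³
  candidate H: M = 5.15×10⁻³
Highest index: candidate B.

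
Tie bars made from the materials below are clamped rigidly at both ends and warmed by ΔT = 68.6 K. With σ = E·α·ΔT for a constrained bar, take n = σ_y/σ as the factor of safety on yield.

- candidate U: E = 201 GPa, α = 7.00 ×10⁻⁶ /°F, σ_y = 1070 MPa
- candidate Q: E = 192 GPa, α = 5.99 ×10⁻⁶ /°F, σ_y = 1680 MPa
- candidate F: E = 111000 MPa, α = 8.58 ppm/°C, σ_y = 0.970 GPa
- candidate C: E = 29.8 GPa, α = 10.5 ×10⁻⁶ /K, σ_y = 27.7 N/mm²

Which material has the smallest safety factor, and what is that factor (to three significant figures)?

In consistent units (E in GPa, α in ×10⁻⁶/K, σ_y in MPa):
  candidate U: E = 201.0, α = 12.6, σ_y = 1070 → σ = 174 MPa, n = 6.16
  candidate Q: E = 192.0, α = 10.8, σ_y = 1680 → σ = 142 MPa, n = 11.8
  candidate F: E = 111.0, α = 8.58, σ_y = 970.0 → σ = 65.3 MPa, n = 14.8
  candidate C: E = 29.80, α = 10.5, σ_y = 27.70 → σ = 21.5 MPa, n = 1.29
The minimum is candidate C at n = 1.29.

candidate C, n = 1.29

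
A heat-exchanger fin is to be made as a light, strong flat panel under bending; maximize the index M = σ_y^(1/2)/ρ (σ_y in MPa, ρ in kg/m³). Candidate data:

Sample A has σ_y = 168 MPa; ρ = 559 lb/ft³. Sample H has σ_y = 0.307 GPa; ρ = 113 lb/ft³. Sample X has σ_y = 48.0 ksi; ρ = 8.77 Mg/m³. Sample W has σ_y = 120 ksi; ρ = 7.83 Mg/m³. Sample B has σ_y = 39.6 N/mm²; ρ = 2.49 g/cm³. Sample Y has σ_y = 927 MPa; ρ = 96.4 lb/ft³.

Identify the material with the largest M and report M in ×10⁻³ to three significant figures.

Normalizing units and computing the index:
  sample A: σ_y = 168.0 MPa, ρ = 8954 kg/m³
  sample H: σ_y = 307.0 MPa, ρ = 1810 kg/m³
  sample X: σ_y = 330.9 MPa, ρ = 8770 kg/m³
  sample W: σ_y = 827.4 MPa, ρ = 7830 kg/m³
  sample B: σ_y = 39.60 MPa, ρ = 2490 kg/m³
  sample Y: σ_y = 927.0 MPa, ρ = 1544 kg/m³
  sample Y: M = 19.7×10⁻³
  sample H: M = 9.68×10⁻³
  sample W: M = 3.67×10⁻³
  sample B: M = 2.53×10⁻³
  sample X: M = 2.07×10⁻³
  sample A: M = 1.45×10⁻³
The maximum is for sample Y.

sample Y, M = 19.7×10⁻³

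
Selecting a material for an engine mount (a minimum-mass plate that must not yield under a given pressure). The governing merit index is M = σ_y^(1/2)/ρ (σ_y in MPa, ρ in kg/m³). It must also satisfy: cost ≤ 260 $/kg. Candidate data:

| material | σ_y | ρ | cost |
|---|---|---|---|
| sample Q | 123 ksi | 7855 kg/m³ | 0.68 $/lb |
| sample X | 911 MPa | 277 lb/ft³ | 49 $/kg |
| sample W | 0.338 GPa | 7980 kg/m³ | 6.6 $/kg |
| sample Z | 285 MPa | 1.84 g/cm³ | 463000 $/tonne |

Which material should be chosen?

Screen on constraints: cost ≤ 260 $/kg. Survivors: sample Q, sample X, sample W.
Putting every candidate on a common basis:
  sample Q: σ_y = 848.1 MPa, ρ = 7855 kg/m³
  sample X: σ_y = 911.0 MPa, ρ = 4437 kg/m³
  sample W: σ_y = 338.0 MPa, ρ = 7980 kg/m³
  sample X: M = 6.80×10⁻³
  sample Q: M = 3.71×10⁻³
  sample W: M = 2.30×10⁻³
Highest index: sample X.

sample X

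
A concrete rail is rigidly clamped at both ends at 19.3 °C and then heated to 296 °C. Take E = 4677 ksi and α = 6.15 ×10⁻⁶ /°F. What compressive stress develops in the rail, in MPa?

98.8 MPa

E = 4677 ksi = 32.25 GPa.
α = 6.15×10⁻⁶/°F × 9/5 = 11.1×10⁻⁶/K.
ΔT = 276.7 K. Constrained thermal stress σ = E·α·ΔT = 32.25×10³ MPa × 11.1×10⁻⁶ × 276.7 = 98.8 MPa (compressive).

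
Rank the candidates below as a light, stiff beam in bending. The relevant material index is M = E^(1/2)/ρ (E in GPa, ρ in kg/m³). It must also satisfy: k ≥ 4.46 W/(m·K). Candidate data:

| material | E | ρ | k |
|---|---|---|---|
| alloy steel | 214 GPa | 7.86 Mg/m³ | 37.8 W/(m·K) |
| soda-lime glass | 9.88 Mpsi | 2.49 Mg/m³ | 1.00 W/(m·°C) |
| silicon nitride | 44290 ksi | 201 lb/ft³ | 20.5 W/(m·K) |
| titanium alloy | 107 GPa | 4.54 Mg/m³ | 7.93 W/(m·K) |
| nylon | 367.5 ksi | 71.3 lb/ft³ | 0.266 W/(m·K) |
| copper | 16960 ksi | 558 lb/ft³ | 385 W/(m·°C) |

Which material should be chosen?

silicon nitride

Screen on constraints: k ≥ 4.46 W/(m·K). Survivors: alloy steel, silicon nitride, titanium alloy, copper.
Putting every candidate on a common basis:
  alloy steel: E = 214.0 GPa, ρ = 7860 kg/m³
  silicon nitride: E = 305.4 GPa, ρ = 3220 kg/m³
  titanium alloy: E = 107.0 GPa, ρ = 4540 kg/m³
  copper: E = 116.9 GPa, ρ = 8938 kg/m³
  silicon nitride: M = 5.43×10⁻³
  titanium alloy: M = 2.28×10⁻³
  alloy steel: M = 1.86×10⁻³
  copper: M = 1.21×10⁻³
Silicon nitride ranks first.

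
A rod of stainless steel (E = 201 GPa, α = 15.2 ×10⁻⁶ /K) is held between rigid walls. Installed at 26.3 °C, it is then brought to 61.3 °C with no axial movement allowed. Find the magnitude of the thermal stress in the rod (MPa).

107 MPa

ΔT = 35.00 K. Constrained thermal stress σ = E·α·ΔT = 201.0×10³ MPa × 15.2×10⁻⁶ × 35.00 = 107 MPa (compressive).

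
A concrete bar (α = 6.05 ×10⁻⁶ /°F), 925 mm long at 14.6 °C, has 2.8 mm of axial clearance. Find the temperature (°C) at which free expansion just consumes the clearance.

α = 6.05×10⁻⁶/°F × 9/5 = 10.9×10⁻⁶/K.
α·L₀·ΔT = 2.8 mm ⇒ ΔT = 2.8 / (10.9×10⁻⁶ × 925.0) = 278.0 K.
T = 14.6 + 278.0 = 292.6 °C.

293 °C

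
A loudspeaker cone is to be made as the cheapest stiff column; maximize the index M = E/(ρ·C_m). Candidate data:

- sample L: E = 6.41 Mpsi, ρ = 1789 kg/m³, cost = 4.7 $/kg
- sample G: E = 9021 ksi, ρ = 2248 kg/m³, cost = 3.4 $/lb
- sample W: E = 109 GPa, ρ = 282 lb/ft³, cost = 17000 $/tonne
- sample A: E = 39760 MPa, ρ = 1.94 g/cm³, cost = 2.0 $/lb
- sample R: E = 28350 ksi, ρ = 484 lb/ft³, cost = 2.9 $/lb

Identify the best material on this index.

sample L

After converting to SI:
  sample L: E = 44.20 GPa, ρ = 1789 kg/m³, cost = 4.700 $/kg
  sample G: E = 62.20 GPa, ρ = 2248 kg/m³, cost = 7.496 $/kg
  sample W: E = 109.0 GPa, ρ = 4517 kg/m³, cost = 17.00 $/kg
  sample A: E = 39.76 GPa, ρ = 1940 kg/m³, cost = 4.409 $/kg
  sample R: E = 195.5 GPa, ρ = 7753 kg/m³, cost = 6.393 $/kg
  sample L: M = 5.26 MN·m per $
  sample A: M = 4.65 MN·m per $
  sample R: M = 3.94 MN·m per $
  sample G: M = 3.69 MN·m per $
  sample W: M = 1.42 MN·m per $
Sample L ranks first.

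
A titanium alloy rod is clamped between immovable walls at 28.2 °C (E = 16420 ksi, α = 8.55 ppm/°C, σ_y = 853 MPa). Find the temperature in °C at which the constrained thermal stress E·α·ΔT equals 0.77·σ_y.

707 °C

E = 16420 ksi = 113.2 GPa.
E·α·ΔT = 656.8 MPa ⇒ ΔT = 656.8 / (113.2×10³ × 8.55×10⁻⁶) = 678.5 K.
T = 28.2 + 678.5 = 706.7 °C.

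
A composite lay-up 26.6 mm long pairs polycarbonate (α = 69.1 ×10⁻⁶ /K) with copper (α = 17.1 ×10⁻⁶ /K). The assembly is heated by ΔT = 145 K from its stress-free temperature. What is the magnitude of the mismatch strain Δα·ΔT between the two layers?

Δα = |69.1 − 17.1|×10⁻⁶/K = 52.0×10⁻⁶/K.
Mismatch strain = Δα·ΔT = 52.0×10⁻⁶ × 145.0 = 7.54×10⁻³.

7.54×10⁻³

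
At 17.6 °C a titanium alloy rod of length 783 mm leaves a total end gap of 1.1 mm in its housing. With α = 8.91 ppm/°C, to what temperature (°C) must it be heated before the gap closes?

α·L₀·ΔT = 1.1 mm ⇒ ΔT = 1.1 / (8.91×10⁻⁶ × 783.0) = 157.7 K.
T = 17.6 + 157.7 = 175.3 °C.

175 °C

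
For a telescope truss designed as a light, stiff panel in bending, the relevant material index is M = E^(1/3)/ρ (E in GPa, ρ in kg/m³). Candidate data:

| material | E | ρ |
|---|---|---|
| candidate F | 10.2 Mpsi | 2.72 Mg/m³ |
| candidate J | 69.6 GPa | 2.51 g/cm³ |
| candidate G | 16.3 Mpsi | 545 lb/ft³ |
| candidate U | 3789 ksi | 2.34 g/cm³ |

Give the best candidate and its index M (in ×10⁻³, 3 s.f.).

candidate J, M = 1.64×10⁻³

Putting every candidate on a common basis:
  candidate F: E = 70.33 GPa, ρ = 2720 kg/m³
  candidate J: E = 69.60 GPa, ρ = 2510 kg/m³
  candidate G: E = 112.4 GPa, ρ = 8730 kg/m³
  candidate U: E = 26.12 GPa, ρ = 2340 kg/m³
  candidate J: M = 1.64×10⁻³
  candidate F: M = 1.52×10⁻³
  candidate U: M = 1.27×10⁻³
  candidate G: M = 0.553×10⁻³
Candidate J ranks first.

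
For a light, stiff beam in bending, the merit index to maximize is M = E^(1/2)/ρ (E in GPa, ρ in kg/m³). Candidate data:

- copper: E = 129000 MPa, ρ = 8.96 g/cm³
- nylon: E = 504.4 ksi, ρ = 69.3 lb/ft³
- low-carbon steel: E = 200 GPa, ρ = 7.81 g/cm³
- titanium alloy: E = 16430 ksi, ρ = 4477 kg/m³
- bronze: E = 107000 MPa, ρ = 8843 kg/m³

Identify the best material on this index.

After converting to SI:
  copper: E = 129.0 GPa, ρ = 8960 kg/m³
  nylon: E = 3.478 GPa, ρ = 1110 kg/m³
  low-carbon steel: E = 200.0 GPa, ρ = 7810 kg/m³
  titanium alloy: E = 113.3 GPa, ρ = 4477 kg/m³
  bronze: E = 107.0 GPa, ρ = 8843 kg/m³
  titanium alloy: M = 2.38×10⁻³
  low-carbon steel: M = 1.81×10⁻³
  nylon: M = 1.68×10⁻³
  copper: M = 1.27×10⁻³
  bronze: M = 1.17×10⁻³
The maximum is for titanium alloy.

titanium alloy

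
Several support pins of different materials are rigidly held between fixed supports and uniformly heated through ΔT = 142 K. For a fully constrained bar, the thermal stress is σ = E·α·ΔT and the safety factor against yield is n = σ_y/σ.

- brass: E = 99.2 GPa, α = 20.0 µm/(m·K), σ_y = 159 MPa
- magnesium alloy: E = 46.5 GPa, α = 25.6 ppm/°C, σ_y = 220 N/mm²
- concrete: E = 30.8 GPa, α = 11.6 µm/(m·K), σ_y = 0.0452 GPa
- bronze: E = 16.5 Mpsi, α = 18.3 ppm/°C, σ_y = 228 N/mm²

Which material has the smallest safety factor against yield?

brass

Per material, after unit conversion:
  brass: E = 99.20, α = 20.0, σ_y = 159.0 → σ = 282 MPa, n = 0.564
  magnesium alloy: E = 46.50, α = 25.6, σ_y = 220.0 → σ = 169 MPa, n = 1.30
  concrete: E = 30.80, α = 11.6, σ_y = 45.20 → σ = 50.7 MPa, n = 0.891
  bronze: E = 113.8, α = 18.3, σ_y = 228.0 → σ = 296 MPa, n = 0.771
Brass has the lowest safety factor, n = 0.564.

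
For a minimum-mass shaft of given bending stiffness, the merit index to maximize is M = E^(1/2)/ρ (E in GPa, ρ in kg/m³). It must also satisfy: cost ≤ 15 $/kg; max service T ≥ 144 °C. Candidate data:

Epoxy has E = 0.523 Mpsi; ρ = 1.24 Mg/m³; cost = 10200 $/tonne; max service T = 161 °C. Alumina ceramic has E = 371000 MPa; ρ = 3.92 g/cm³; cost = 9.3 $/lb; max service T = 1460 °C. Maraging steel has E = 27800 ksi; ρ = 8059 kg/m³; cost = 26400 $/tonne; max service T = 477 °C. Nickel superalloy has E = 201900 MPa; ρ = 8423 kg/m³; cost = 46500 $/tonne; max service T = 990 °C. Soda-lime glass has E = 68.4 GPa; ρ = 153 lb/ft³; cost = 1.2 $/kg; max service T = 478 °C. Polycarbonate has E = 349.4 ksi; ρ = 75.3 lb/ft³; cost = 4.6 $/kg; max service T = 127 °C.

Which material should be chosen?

Screen on constraints: cost ≤ 15 $/kg; max service T ≥ 144 °C. Survivors: epoxy, soda-lime glass.
Convert each candidate to consistent units, then evaluate M:
  epoxy: E = 3.606 GPa, ρ = 1240 kg/m³
  soda-lime glass: E = 68.40 GPa, ρ = 2451 kg/m³
  soda-lime glass: M = 3.37×10⁻³
  epoxy: M = 1.53×10⁻³
Highest index: soda-lime glass.

soda-lime glass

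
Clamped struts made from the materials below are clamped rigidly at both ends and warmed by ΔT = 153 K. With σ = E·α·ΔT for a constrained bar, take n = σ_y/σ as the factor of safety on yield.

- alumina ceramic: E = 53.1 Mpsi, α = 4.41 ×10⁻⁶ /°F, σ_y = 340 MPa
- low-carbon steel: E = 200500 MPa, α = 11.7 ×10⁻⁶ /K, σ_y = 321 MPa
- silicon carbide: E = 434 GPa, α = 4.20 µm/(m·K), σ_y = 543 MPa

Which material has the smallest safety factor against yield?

alumina ceramic

With everything in SI (GPa, ×10⁻⁶/K, MPa):
  alumina ceramic: E = 366.1, α = 7.94, σ_y = 340.0 → σ = 445 MPa, n = 0.765
  low-carbon steel: E = 200.5, α = 11.7, σ_y = 321.0 → σ = 359 MPa, n = 0.894
  silicon carbide: E = 434.0, α = 4.20, σ_y = 543.0 → σ = 279 MPa, n = 1.95
The minimum is alumina ceramic at n = 0.765.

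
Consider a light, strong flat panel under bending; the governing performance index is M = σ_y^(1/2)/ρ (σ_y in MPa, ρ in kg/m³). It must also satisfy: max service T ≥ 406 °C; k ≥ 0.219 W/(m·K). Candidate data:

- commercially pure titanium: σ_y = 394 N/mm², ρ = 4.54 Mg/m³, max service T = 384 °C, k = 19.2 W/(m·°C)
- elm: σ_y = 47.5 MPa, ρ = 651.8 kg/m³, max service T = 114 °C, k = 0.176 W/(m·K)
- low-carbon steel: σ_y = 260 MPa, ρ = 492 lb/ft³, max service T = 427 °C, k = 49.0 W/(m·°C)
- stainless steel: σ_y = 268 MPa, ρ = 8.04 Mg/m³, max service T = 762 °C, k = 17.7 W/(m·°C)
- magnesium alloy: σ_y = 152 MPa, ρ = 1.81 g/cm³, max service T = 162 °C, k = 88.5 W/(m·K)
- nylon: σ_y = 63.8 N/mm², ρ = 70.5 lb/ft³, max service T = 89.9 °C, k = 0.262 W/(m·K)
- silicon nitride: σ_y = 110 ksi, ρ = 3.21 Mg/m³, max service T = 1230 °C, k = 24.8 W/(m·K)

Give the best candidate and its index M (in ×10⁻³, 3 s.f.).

Screen on constraints: max service T ≥ 406 °C; k ≥ 0.219 W/(m·K). Survivors: low-carbon steel, stainless steel, silicon nitride.
Normalizing units and computing the index:
  low-carbon steel: σ_y = 260.0 MPa, ρ = 7881 kg/m³
  stainless steel: σ_y = 268.0 MPa, ρ = 8040 kg/m³
  silicon nitride: σ_y = 758.4 MPa, ρ = 3210 kg/m³
  silicon nitride: M = 8.58×10⁻³
  low-carbon steel: M = 2.05×10⁻³
  stainless steel: M = 2.04×10⁻³
The maximum is for silicon nitride.

silicon nitride, M = 8.58×10⁻³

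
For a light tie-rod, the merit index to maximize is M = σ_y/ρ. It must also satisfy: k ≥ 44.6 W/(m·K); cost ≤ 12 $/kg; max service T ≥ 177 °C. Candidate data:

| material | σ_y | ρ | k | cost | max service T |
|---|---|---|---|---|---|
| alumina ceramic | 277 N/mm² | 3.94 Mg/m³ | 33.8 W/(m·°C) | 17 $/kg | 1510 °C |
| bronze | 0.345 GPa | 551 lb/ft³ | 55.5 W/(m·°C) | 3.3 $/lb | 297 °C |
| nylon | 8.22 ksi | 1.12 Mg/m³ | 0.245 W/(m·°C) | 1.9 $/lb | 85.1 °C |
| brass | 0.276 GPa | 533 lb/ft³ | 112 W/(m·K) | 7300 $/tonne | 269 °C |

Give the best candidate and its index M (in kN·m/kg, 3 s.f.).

Screen on constraints: k ≥ 44.6 W/(m·K); cost ≤ 12 $/kg; max service T ≥ 177 °C. Survivors: bronze, brass.
Normalizing units and computing the index:
  bronze: σ_y = 345.0 MPa, ρ = 8826 kg/m³
  brass: σ_y = 276.0 MPa, ρ = 8538 kg/m³
  bronze: M = 39.1 kN·m/kg
  brass: M = 32.3 kN·m/kg
Bronze has the largest M.

bronze, M = 39.1 kN·m/kg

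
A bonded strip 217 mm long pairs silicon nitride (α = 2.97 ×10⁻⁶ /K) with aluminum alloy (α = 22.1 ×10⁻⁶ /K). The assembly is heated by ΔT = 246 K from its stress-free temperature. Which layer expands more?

α(silicon nitride) = 2.97×10⁻⁶/K vs α(aluminum alloy) = 22.1×10⁻⁶/K.
Higher α expands more for the same ΔT: aluminum alloy.

aluminum alloy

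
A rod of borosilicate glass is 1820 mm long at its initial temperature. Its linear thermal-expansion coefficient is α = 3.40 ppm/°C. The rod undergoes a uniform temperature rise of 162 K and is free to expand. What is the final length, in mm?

ΔL = α·L₀·ΔT = 3.40×10⁻⁶ × 1820 mm × 162.0 K = 1.00 mm.
L = L₀ + ΔL = 1820 + 1.00 = 1821.0 mm.

1821.0 mm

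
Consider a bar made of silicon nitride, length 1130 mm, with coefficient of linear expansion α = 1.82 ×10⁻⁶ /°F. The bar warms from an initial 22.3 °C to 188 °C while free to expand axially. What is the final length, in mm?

Convert α: 1.82×10⁻⁶/°F × (9/5) = 3.28×10⁻⁶/K.
ΔT = 188 − 22.3 = 165.7 K.
ΔL = α·L₀·ΔT = 3.28×10⁻⁶ × 1130 mm × 165.7 K = 0.613 mm.
L = L₀ + ΔL = 1130 + 0.613 = 1130.6 mm.

1130.6 mm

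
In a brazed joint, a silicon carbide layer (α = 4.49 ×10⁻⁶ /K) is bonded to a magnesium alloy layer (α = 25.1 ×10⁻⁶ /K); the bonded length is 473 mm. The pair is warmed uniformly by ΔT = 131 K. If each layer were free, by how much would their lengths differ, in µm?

Δα = |4.49 − 25.1|×10⁻⁶/K = 20.6×10⁻⁶/K.
ΔL_mismatch = Δα·L·ΔT = 20.6×10⁻⁶ × 473.0 mm × 131.0 K = 1280 µm.

1280 µm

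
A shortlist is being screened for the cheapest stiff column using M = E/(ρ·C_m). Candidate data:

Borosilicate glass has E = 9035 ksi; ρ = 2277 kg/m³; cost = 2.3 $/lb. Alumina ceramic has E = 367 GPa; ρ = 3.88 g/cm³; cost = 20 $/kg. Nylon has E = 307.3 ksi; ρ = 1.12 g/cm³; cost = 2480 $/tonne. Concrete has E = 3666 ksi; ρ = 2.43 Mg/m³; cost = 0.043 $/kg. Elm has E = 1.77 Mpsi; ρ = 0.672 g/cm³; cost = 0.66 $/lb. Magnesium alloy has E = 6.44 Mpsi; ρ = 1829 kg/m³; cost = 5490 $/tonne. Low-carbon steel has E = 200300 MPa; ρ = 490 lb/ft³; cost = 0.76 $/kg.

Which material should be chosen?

concrete

Convert each candidate to consistent units, then evaluate M:
  borosilicate glass: E = 62.29 GPa, ρ = 2277 kg/m³, cost = 5.071 $/kg
  alumina ceramic: E = 367.0 GPa, ρ = 3880 kg/m³, cost = 20.00 $/kg
  nylon: E = 2.119 GPa, ρ = 1120 kg/m³, cost = 2.480 $/kg
  concrete: E = 25.28 GPa, ρ = 2430 kg/m³, cost = 0.04300 $/kg
  elm: E = 12.20 GPa, ρ = 672.0 kg/m³, cost = 1.455 $/kg
  magnesium alloy: E = 44.40 GPa, ρ = 1829 kg/m³, cost = 5.490 $/kg
  low-carbon steel: E = 200.3 GPa, ρ = 7849 kg/m³, cost = 0.7600 $/kg
  concrete: M = 242 MN·m per $
  low-carbon steel: M = 33.6 MN·m per $
  elm: M = 12.5 MN·m per $
  borosilicate glass: M = 5.40 MN·m per $
  alumina ceramic: M = 4.73 MN·m per $
  magnesium alloy: M = 4.42 MN·m per $
  nylon: M = 0.763 MN·m per $
The maximum is for concrete.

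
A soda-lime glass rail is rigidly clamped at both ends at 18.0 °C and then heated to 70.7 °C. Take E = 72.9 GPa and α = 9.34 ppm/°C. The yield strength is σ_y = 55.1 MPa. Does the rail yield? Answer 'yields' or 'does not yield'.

ΔT = 52.70 K. Constrained thermal stress σ = E·α·ΔT = 72.90×10³ MPa × 9.34×10⁻⁶ × 52.70 = 35.9 MPa (compressive).
Compare to σ_y = 55.1 MPa: σ < σ_y, so it does not yield.

does not yield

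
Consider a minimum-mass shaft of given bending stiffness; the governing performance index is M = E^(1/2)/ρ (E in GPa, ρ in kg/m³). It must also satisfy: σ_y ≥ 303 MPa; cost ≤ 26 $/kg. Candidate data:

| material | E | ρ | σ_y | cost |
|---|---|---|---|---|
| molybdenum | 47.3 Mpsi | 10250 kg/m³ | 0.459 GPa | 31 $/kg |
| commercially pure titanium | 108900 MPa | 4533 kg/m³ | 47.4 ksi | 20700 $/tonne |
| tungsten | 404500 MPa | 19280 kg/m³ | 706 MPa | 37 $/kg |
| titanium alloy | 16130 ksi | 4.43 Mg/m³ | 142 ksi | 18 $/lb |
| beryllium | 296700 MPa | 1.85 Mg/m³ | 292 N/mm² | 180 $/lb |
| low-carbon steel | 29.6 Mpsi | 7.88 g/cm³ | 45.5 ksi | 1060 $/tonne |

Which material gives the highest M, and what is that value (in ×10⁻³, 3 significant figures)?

Screen on constraints: σ_y ≥ 303 MPa; cost ≤ 26 $/kg. Survivors: commercially pure titanium, low-carbon steel.
After converting to SI:
  commercially pure titanium: E = 108.9 GPa, ρ = 4533 kg/m³
  low-carbon steel: E = 204.1 GPa, ρ = 7880 kg/m³
  commercially pure titanium: M = 2.30×10⁻³
  low-carbon steel: M = 1.81×10⁻³
The maximum is for commercially pure titanium.

commercially pure titanium, M = 2.30×10⁻³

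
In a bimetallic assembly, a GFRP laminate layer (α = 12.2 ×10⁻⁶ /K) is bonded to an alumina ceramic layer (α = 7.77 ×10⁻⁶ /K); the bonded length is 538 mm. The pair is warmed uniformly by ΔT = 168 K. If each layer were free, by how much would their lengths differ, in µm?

Δα = |12.2 − 7.77|×10⁻⁶/K = 4.43×10⁻⁶/K.
ΔL_mismatch = Δα·L·ΔT = 4.43×10⁻⁶ × 538.0 mm × 168.0 K = 400 µm.

400 µm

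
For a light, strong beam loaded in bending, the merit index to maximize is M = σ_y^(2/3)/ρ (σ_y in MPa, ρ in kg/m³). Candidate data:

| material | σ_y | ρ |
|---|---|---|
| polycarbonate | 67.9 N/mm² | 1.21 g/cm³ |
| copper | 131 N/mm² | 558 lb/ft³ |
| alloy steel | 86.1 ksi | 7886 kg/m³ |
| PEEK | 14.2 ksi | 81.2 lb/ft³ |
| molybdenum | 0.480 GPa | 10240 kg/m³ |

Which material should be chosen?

Normalizing units and computing the index:
  polycarbonate: σ_y = 67.90 MPa, ρ = 1210 kg/m³
  copper: σ_y = 131.0 MPa, ρ = 8938 kg/m³
  alloy steel: σ_y = 593.6 MPa, ρ = 7886 kg/m³
  PEEK: σ_y = 97.91 MPa, ρ = 1301 kg/m³
  molybdenum: σ_y = 480.0 MPa, ρ = 10240 kg/m³
  PEEK: M = 16.3×10⁻³
  polycarbonate: M = 13.8×10⁻³
  alloy steel: M = 8.96×10⁻³
  molybdenum: M = 5.99×10⁻³
  copper: M = 2.89×10⁻³
PEEK ranks first.

PEEK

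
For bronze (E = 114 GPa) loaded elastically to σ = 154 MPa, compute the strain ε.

ε = σ/E = 154 / 114000 = 1.35×10⁻³.

1.35×10⁻³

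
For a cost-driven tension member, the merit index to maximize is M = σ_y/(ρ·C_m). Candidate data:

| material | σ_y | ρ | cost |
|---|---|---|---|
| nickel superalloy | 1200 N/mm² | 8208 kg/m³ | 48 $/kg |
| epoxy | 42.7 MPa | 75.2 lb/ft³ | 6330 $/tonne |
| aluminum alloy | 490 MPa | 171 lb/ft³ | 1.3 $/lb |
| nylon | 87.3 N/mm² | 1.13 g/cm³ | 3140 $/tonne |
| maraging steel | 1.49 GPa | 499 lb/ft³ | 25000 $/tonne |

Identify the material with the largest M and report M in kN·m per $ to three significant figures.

aluminum alloy, M = 62.4 kN·m per $

After converting to SI:
  nickel superalloy: σ_y = 1200 MPa, ρ = 8208 kg/m³, cost = 48.00 $/kg
  epoxy: σ_y = 42.70 MPa, ρ = 1205 kg/m³, cost = 6.330 $/kg
  aluminum alloy: σ_y = 490.0 MPa, ρ = 2739 kg/m³, cost = 2.866 $/kg
  nylon: σ_y = 87.30 MPa, ρ = 1130 kg/m³, cost = 3.140 $/kg
  maraging steel: σ_y = 1490 MPa, ρ = 7993 kg/m³, cost = 25.00 $/kg
  aluminum alloy: M = 62.4 kN·m per $
  nylon: M = 24.6 kN·m per $
  maraging steel: M = 7.46 kN·m per $
  epoxy: M = 5.60 kN·m per $
  nickel superalloy: M = 3.05 kN·m per $
Aluminum alloy has the largest M.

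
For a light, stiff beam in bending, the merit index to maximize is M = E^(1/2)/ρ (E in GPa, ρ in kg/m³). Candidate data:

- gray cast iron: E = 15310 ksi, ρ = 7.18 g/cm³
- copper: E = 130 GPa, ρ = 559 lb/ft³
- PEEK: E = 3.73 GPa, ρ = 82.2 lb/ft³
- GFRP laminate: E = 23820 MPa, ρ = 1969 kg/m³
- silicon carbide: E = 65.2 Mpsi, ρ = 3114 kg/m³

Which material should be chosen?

silicon carbide

Putting every candidate on a common basis:
  gray cast iron: E = 105.6 GPa, ρ = 7180 kg/m³
  copper: E = 130.0 GPa, ρ = 8954 kg/m³
  PEEK: E = 3.730 GPa, ρ = 1317 kg/m³
  GFRP laminate: E = 23.82 GPa, ρ = 1969 kg/m³
  silicon carbide: E = 449.5 GPa, ρ = 3114 kg/m³
  silicon carbide: M = 6.81×10⁻³
  GFRP laminate: M = 2.48×10⁻³
  PEEK: M = 1.47×10⁻³
  gray cast iron: M = 1.43×10⁻³
  copper: M = 1.27×10⁻³
Silicon carbide has the largest M.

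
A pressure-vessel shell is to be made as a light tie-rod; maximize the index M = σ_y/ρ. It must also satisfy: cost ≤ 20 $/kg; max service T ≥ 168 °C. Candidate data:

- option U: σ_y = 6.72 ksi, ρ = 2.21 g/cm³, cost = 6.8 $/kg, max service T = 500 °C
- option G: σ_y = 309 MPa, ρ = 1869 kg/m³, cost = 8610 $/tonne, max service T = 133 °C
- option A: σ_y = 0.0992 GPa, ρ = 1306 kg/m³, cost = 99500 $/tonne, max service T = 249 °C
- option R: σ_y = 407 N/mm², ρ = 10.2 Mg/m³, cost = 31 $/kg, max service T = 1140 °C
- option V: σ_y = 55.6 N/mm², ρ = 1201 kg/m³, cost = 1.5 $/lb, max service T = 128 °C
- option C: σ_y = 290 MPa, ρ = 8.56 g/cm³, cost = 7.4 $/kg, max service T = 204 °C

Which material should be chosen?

Screen on constraints: cost ≤ 20 $/kg; max service T ≥ 168 °C. Survivors: option U, option C.
Normalizing units and computing the index:
  option U: σ_y = 46.33 MPa, ρ = 2210 kg/m³
  option C: σ_y = 290.0 MPa, ρ = 8560 kg/m³
  option C: M = 33.9 kN·m/kg
  option U: M = 21.0 kN·m/kg
Highest index: option C.

option C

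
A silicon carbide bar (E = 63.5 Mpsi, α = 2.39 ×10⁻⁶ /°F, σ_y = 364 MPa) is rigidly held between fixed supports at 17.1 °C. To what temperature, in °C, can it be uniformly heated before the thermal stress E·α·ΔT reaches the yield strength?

210 °C

E = 63.5 Mpsi = 437.8 GPa.
α = 2.39×10⁻⁶/°F × 9/5 = 4.30×10⁻⁶/K.
E·α·ΔT = 364.0 MPa ⇒ ΔT = 364.0 / (437.8×10³ × 4.30×10⁻⁶) = 193.3 K.
T = 17.1 + 193.3 = 210.4 °C.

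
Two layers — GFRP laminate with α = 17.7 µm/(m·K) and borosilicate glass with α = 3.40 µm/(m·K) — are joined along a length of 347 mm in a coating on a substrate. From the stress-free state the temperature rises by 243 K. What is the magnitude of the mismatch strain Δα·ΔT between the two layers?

3.47×10⁻³

Δα = |17.7 − 3.40|×10⁻⁶/K = 14.3×10⁻⁶/K.
Mismatch strain = Δα·ΔT = 14.3×10⁻⁶ × 243.0 = 3.47×10⁻³.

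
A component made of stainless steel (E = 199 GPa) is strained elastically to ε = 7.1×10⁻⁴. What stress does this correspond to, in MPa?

σ = E·ε = 199000 MPa × 7.1×10⁻⁴ = 141 MPa.

141 MPa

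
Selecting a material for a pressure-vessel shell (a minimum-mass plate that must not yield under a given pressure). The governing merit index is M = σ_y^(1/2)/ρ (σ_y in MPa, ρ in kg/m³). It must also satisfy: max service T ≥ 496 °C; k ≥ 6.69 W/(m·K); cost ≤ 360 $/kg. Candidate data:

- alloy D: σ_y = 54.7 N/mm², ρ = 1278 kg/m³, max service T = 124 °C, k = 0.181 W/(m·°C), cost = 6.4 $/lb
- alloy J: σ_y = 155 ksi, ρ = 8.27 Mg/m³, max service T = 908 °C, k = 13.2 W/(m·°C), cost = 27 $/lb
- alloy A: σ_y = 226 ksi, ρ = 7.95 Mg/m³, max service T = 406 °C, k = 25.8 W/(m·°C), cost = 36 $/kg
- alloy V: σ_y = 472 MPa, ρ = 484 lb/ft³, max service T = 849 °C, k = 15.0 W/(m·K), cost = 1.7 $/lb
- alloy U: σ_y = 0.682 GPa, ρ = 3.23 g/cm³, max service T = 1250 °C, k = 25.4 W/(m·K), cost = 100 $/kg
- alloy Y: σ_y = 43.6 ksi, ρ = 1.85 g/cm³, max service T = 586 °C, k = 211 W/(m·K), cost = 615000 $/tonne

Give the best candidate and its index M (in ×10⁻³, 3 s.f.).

Screen on constraints: max service T ≥ 496 °C; k ≥ 6.69 W/(m·K); cost ≤ 360 $/kg. Survivors: alloy J, alloy V, alloy U.
Normalizing units and computing the index:
  alloy J: σ_y = 1069 MPa, ρ = 8270 kg/m³
  alloy V: σ_y = 472.0 MPa, ρ = 7753 kg/m³
  alloy U: σ_y = 682.0 MPa, ρ = 3230 kg/m³
  alloy U: M = 8.09×10⁻³
  alloy J: M = 3.95×10⁻³
  alloy V: M = 2.80×10⁻³
Alloy U ranks first.

alloy U, M = 8.09×10⁻³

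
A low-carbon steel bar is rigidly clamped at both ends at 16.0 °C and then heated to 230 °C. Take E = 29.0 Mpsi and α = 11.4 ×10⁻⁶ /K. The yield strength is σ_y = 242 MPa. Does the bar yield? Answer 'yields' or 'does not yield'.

yields

E = 29.0 Mpsi = 199.9 GPa.
ΔT = 214.0 K. Constrained thermal stress σ = E·α·ΔT = 199.9×10³ MPa × 11.4×10⁻⁶ × 214.0 = 488 MPa (compressive).
Compare to σ_y = 242 MPa: σ ≥ σ_y, so it yields.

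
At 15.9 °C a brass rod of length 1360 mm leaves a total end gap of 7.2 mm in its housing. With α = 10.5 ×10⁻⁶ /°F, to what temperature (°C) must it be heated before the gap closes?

296 °C

α = 10.5×10⁻⁶/°F × 9/5 = 18.9×10⁻⁶/K.
α·L₀·ΔT = 7.2 mm ⇒ ΔT = 7.2 / (18.9×10⁻⁶ × 1360.0) = 280.1 K.
T = 15.9 + 280.1 = 296.0 °C.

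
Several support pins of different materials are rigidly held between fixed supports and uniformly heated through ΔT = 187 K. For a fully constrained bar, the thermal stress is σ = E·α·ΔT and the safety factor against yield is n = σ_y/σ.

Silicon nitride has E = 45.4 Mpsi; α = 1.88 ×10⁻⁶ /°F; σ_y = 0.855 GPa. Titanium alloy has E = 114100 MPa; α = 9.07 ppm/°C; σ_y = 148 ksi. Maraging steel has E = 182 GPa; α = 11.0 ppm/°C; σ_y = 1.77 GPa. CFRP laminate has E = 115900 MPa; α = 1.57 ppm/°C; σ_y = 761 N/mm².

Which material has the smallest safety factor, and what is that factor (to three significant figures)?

With everything in SI (GPa, ×10⁻⁶/K, MPa):
  silicon nitride: E = 313.0, α = 3.38, σ_y = 855.0 → σ = 198 MPa, n = 4.32
  titanium alloy: E = 114.1, α = 9.07, σ_y = 1020 → σ = 194 MPa, n = 5.27
  maraging steel: E = 182.0, α = 11.0, σ_y = 1770 → σ = 374 MPa, n = 4.73
  CFRP laminate: E = 115.9, α = 1.57, σ_y = 761.0 → σ = 34.0 MPa, n = 22.4
Smallest n: silicon nitride with n = 4.32.

silicon nitride, n = 4.32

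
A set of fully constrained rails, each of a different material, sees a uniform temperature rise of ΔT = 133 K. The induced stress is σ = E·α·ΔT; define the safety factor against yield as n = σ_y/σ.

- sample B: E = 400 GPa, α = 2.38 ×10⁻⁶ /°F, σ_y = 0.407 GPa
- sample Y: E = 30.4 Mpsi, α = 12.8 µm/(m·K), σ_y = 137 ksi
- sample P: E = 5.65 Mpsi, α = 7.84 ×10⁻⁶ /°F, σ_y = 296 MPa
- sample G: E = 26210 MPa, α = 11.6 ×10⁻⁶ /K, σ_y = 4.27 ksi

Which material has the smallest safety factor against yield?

sample G

With everything in SI (GPa, ×10⁻⁶/K, MPa):
  sample B: E = 400.0, α = 4.28, σ_y = 407.0 → σ = 228 MPa, n = 1.79
  sample Y: E = 209.6, α = 12.8, σ_y = 944.6 → σ = 357 MPa, n = 2.65
  sample P: E = 38.96, α = 14.1, σ_y = 296.0 → σ = 73.1 MPa, n = 4.05
  sample G: E = 26.21, α = 11.6, σ_y = 29.44 → σ = 40.4 MPa, n = 0.728
Sample G has the lowest safety factor, n = 0.728.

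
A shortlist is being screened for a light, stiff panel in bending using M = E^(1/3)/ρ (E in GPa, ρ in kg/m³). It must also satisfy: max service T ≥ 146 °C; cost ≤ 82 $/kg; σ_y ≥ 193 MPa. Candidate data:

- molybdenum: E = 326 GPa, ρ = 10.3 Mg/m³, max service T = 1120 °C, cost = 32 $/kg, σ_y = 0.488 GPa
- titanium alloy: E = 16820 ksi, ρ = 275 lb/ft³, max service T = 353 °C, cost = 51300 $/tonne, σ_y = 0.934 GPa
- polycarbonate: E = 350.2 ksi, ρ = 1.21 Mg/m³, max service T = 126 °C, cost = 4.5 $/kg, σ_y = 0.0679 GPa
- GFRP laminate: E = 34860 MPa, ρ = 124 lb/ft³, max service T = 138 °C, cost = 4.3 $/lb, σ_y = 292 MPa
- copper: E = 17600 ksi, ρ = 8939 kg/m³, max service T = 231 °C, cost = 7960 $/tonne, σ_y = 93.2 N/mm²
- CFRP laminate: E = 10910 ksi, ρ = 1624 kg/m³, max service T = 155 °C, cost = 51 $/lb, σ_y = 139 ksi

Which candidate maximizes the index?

Screen on constraints: max service T ≥ 146 °C; cost ≤ 82 $/kg; σ_y ≥ 193 MPa. Survivors: molybdenum, titanium alloy.
After converting to SI:
  molybdenum: E = 326.0 GPa, ρ = 10300 kg/m³
  titanium alloy: E = 116.0 GPa, ρ = 4405 kg/m³
  titanium alloy: M = 1.11×10⁻³
  molybdenum: M = 0.668×10⁻³
Titanium alloy ranks first.

titanium alloy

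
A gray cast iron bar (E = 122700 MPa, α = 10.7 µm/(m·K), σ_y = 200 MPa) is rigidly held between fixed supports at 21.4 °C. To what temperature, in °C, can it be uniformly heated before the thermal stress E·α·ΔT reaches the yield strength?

E = 122700 MPa = 122.7 GPa.
E·α·ΔT = 200.0 MPa ⇒ ΔT = 200.0 / (122.7×10³ × 10.7×10⁻⁶) = 152.3 K.
T = 21.4 + 152.3 = 173.7 °C.

174 °C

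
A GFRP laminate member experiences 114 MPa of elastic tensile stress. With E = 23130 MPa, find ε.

E = 23130 MPa = 23.13 GPa = 23130 MPa.
ε = σ/E = 114 / 23130 = 4.93×10⁻³.

4.93×10⁻³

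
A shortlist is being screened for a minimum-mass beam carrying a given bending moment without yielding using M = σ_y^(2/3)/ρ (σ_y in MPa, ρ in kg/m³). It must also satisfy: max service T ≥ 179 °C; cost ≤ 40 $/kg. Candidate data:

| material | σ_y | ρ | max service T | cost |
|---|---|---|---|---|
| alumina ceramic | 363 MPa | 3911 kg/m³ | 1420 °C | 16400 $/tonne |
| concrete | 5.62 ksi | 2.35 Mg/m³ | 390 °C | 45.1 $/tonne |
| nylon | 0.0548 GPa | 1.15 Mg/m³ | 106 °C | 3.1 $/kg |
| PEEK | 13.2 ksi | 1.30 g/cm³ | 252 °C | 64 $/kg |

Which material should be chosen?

alumina ceramic

Screen on constraints: max service T ≥ 179 °C; cost ≤ 40 $/kg. Survivors: alumina ceramic, concrete.
Putting every candidate on a common basis:
  alumina ceramic: σ_y = 363.0 MPa, ρ = 3911 kg/m³
  concrete: σ_y = 38.75 MPa, ρ = 2350 kg/m³
  alumina ceramic: M = 13.0×10⁻³
  concrete: M = 4.87×10⁻³
Alumina ceramic has the largest M.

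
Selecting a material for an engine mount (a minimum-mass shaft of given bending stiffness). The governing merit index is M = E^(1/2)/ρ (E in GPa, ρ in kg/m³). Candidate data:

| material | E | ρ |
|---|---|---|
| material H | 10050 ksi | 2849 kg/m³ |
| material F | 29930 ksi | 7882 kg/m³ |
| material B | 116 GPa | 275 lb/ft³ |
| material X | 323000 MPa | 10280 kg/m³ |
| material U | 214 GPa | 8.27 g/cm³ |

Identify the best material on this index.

After converting to SI:
  material H: E = 69.29 GPa, ρ = 2849 kg/m³
  material F: E = 206.4 GPa, ρ = 7882 kg/m³
  material B: E = 116.0 GPa, ρ = 4405 kg/m³
  material X: E = 323.0 GPa, ρ = 10280 kg/m³
  material U: E = 214.0 GPa, ρ = 8270 kg/m³
  material H: M = 2.92×10⁻³
  material B: M = 2.44×10⁻³
  material F: M = 1.82×10⁻³
  material U: M = 1.77×10⁻³
  material X: M = 1.75×10⁻³
The maximum is for material H.

material H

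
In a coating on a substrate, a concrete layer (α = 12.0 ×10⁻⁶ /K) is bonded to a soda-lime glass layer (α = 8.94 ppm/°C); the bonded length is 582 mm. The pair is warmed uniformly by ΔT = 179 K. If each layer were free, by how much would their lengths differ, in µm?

Δα = |12.0 − 8.94|×10⁻⁶/K = 3.06×10⁻⁶/K.
ΔL_mismatch = Δα·L·ΔT = 3.06×10⁻⁶ × 582.0 mm × 179.0 K = 319 µm.

319 µm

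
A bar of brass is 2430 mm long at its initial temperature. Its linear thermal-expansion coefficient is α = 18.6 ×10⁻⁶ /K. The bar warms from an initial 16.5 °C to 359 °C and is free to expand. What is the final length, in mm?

2445.5 mm

ΔT = 359 − 16.5 = 342.5 K.
ΔL = α·L₀·ΔT = 18.6×10⁻⁶ × 2430 mm × 342.5 K = 15.5 mm.
L = L₀ + ΔL = 2430 + 15.5 = 2445.5 mm.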